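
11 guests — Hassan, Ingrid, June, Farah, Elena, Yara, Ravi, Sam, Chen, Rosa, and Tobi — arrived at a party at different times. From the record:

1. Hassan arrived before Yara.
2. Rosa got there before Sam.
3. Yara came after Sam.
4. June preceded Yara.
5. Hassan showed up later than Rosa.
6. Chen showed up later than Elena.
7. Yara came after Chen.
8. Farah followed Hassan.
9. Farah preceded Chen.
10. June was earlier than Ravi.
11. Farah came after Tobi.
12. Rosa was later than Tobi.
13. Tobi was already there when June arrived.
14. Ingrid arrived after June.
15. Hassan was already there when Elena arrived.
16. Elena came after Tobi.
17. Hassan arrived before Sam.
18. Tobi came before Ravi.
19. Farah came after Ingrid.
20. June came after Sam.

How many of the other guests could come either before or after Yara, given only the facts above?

1

Forced before Yara: Chen, Elena, Farah, Hassan, Ingrid, June, Rosa, Sam, and Tobi.
That leaves Ravi with no forced order relative to Yara — 1.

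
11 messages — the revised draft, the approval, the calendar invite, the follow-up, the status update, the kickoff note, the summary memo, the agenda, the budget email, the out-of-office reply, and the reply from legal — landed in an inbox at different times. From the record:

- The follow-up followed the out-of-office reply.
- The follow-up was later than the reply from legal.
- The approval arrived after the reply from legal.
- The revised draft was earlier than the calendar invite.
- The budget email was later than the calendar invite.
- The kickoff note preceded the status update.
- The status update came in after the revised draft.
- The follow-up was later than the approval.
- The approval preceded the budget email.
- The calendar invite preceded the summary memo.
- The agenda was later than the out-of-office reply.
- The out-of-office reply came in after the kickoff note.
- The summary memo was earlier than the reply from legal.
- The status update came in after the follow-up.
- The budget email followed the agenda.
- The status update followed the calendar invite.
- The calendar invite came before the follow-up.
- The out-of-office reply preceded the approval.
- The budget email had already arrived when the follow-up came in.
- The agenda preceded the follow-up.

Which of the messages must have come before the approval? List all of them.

the calendar invite, the kickoff note, the out-of-office reply, the reply from legal, the revised draft, the summary memo

Directly stated before the approval: the out-of-office reply and the reply from legal.
The calendar invite reaches the approval via the calendar invite → the summary memo → the reply from legal → the approval.
The kickoff note reaches the approval via the kickoff note → the out-of-office reply → the approval.
The revised draft reaches the approval via the revised draft → the calendar invite → the summary memo → the reply from legal → the approval.
Likewise the summary memo reaches the approval by chaining the stated constraints.
No chain forces the status update (or any of the others) ahead of the approval.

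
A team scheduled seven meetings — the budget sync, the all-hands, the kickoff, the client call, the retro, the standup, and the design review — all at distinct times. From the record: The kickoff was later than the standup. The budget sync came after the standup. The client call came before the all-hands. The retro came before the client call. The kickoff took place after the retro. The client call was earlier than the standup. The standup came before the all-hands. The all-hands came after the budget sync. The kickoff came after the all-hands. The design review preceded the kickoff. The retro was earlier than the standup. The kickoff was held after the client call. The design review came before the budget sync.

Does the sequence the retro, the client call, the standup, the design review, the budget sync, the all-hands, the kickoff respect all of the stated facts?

Check each stated constraint against the proposed order — e.g. the client call is ahead of the kickoff; the retro is ahead of the kickoff. Every pair is in the required order; nothing is violated.

yes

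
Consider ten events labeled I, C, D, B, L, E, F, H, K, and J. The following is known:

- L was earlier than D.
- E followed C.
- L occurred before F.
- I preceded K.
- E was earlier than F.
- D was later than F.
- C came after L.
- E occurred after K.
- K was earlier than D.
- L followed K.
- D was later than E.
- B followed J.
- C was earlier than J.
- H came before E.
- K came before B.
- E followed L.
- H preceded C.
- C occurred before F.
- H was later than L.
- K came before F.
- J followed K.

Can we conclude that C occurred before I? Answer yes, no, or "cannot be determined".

no

Tracing the constraints gives I → K → L → C, so I must come before C.
That means C cannot be before I.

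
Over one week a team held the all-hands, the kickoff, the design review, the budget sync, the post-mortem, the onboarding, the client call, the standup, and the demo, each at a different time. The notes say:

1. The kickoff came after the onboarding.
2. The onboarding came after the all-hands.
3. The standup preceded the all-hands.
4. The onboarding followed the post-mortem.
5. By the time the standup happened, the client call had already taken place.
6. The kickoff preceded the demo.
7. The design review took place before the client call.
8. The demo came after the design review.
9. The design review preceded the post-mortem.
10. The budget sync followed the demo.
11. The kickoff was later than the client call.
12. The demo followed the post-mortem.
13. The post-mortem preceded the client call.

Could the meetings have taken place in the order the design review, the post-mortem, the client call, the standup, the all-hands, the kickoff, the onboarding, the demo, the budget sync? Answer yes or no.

The constraints require the onboarding before the kickoff, but in the proposed sequence the kickoff appears ahead of the onboarding. That one violation is enough.

no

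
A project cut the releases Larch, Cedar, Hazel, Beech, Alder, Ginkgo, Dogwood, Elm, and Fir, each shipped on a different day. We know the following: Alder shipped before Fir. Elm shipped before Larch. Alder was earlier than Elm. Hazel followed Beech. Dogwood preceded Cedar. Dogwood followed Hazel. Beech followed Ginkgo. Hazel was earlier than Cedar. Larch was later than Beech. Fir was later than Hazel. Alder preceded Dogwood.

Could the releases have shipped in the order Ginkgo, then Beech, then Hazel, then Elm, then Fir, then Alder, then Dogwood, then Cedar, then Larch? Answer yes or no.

The constraints require Alder before Fir, but in the proposed sequence Fir appears ahead of Alder. That one violation is enough.

no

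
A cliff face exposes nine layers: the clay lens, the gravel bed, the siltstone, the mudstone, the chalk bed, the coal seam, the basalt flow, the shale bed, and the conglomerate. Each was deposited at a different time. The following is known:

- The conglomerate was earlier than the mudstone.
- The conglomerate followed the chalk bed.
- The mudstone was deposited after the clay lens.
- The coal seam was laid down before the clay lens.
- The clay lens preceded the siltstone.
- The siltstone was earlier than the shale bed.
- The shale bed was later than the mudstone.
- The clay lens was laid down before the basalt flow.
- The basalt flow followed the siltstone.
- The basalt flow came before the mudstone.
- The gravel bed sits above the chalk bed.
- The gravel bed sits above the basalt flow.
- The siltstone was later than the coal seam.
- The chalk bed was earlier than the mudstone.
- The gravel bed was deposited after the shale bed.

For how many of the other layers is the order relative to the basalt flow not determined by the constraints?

2

Forced before the basalt flow: the clay lens, the coal seam, and the siltstone; forced after the basalt flow: the gravel bed, the mudstone, and the shale bed.
That leaves the chalk bed and the conglomerate with no forced order relative to the basalt flow — 2.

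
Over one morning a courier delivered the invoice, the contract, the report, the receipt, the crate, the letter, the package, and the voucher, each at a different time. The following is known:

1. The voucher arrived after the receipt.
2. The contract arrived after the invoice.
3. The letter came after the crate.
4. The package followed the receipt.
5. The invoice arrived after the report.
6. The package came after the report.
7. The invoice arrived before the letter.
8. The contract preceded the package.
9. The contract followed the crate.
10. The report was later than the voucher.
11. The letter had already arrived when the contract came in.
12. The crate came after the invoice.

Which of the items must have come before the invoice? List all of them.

Directly stated before the invoice: the report.
The receipt reaches the invoice via the receipt → the voucher → the report → the invoice.
The voucher reaches the invoice via the voucher → the report → the invoice.

the receipt, the report, the voucher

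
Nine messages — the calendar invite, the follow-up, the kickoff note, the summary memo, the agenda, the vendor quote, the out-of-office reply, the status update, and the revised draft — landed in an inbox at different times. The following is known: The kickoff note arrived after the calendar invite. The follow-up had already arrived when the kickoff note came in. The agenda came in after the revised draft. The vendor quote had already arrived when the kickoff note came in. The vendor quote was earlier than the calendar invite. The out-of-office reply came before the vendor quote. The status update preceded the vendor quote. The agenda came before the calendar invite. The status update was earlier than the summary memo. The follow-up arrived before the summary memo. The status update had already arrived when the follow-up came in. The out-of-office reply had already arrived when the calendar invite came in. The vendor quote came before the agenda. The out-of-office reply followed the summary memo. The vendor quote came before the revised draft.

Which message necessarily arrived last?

Every other message has a chain of constraints placing it before the kickoff note, so the kickoff note is last.

the kickoff note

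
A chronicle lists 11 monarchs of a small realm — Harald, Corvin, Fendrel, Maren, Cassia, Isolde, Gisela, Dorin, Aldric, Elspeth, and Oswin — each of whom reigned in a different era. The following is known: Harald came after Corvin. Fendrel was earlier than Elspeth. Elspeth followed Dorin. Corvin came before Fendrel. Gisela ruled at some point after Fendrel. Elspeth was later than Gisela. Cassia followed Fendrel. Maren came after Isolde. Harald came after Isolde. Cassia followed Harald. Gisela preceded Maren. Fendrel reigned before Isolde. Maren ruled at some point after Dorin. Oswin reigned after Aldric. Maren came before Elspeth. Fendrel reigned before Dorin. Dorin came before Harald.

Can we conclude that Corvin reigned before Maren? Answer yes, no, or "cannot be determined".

yes

Chain the constraints: Corvin → Fendrel → Gisela → Maren. Each link is directly stated, so Corvin comes before Maren.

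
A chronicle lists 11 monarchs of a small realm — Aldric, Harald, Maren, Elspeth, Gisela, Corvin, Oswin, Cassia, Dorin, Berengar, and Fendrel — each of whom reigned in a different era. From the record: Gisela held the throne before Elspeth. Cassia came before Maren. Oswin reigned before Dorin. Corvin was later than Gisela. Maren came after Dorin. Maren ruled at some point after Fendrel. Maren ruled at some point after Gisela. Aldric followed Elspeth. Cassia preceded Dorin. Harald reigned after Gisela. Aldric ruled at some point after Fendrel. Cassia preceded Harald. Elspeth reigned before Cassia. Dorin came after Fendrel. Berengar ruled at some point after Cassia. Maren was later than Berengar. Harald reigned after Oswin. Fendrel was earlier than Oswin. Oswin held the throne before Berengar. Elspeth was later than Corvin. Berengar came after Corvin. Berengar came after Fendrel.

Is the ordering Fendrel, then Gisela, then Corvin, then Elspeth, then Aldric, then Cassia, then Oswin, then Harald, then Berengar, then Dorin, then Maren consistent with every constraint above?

yes

Check each stated constraint against the proposed order — e.g. Fendrel is ahead of Dorin; Fendrel is ahead of Maren. Every pair is in the required order; nothing is violated.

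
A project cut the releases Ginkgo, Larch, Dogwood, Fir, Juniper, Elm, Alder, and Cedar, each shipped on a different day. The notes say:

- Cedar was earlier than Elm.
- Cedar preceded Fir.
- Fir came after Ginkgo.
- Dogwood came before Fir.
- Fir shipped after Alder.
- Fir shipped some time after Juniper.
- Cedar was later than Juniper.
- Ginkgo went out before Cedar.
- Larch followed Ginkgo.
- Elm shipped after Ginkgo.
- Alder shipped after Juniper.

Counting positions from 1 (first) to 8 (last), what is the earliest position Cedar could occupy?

Ginkgo and Juniper must both come before Cedar — 2 forced predecessors.
Nothing else is forced ahead of Cedar, so its earliest slot is position 2 + 1 = 3.

3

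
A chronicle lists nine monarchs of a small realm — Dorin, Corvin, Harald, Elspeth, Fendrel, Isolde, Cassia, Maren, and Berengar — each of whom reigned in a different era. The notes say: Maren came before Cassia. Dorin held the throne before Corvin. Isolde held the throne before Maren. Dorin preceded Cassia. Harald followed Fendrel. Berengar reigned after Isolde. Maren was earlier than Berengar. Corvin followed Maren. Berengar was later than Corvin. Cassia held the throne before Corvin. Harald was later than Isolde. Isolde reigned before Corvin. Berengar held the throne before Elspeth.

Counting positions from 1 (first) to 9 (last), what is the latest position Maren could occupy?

5

Maren must come before Berengar, Cassia, Corvin, and Elspeth — 4 rulers forced after them.
Everything else can be placed before Maren in some valid order, so Maren can sit as late as position 9 − 4 = 5.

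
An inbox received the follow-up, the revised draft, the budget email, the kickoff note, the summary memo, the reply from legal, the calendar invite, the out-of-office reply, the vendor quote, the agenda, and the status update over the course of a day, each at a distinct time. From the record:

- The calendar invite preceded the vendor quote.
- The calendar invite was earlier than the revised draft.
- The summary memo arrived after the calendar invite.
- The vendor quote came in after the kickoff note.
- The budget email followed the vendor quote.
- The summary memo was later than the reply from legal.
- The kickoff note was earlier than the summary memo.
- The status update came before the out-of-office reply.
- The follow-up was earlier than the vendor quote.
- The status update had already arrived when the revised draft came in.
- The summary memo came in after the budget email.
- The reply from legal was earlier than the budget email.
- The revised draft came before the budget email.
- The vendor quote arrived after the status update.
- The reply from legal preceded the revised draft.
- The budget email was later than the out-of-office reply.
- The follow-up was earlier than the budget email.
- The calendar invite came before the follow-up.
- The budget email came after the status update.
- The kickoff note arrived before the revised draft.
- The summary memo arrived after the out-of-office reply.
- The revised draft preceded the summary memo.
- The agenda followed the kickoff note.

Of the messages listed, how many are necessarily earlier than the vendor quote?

Directly stated before the vendor quote: the calendar invite, the follow-up, the kickoff note, and the status update.
No chain forces the budget email (or any of the others) ahead of the vendor quote.
That's the calendar invite, the follow-up, the kickoff note, and the status update — 4 in all.

4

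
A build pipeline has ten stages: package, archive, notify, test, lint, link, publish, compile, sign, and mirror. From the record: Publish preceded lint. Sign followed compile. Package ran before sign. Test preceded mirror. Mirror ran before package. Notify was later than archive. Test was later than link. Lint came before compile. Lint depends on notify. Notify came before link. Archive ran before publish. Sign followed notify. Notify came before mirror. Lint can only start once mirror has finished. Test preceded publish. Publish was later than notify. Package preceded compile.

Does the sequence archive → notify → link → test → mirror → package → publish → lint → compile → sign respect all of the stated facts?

Check each stated constraint against the proposed order — e.g. notify is ahead of lint; notify is ahead of sign. Every pair is in the required order; nothing is violated.

yes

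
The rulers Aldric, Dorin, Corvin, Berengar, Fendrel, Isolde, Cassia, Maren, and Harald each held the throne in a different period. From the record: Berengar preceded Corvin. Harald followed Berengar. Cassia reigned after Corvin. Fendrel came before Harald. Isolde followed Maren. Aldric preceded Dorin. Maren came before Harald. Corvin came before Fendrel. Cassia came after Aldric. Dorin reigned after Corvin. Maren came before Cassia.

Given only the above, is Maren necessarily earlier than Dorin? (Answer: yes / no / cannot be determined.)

No chain of stated constraints runs from Maren to Dorin, and none runs from Dorin to Maren either.
So the relative order of Maren and Dorin is not fixed by the given facts.

cannot be determined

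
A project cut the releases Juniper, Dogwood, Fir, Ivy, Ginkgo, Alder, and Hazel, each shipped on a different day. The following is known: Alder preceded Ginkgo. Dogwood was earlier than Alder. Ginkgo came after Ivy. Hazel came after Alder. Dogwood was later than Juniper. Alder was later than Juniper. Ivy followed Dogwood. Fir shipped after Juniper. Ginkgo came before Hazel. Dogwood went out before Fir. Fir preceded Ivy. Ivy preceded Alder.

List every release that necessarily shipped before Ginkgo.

Directly stated before Ginkgo: Alder and Ivy.
Dogwood reaches Ginkgo via Dogwood → Alder → Ginkgo.
Fir reaches Ginkgo via Fir → Ivy → Ginkgo.
Juniper reaches Ginkgo via Juniper → Alder → Ginkgo.
No chain forces Hazel ahead of Ginkgo.

Alder, Dogwood, Fir, Ivy, Juniper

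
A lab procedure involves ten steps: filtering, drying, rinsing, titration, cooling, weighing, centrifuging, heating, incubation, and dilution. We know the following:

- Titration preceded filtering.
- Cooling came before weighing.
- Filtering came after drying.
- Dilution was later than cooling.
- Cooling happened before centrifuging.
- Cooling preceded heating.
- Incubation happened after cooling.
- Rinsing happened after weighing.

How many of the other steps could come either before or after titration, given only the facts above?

8

Forced after titration: filtering.
That leaves centrifuging, cooling, dilution, drying, heating, incubation, rinsing, and weighing with no forced order relative to titration — 8.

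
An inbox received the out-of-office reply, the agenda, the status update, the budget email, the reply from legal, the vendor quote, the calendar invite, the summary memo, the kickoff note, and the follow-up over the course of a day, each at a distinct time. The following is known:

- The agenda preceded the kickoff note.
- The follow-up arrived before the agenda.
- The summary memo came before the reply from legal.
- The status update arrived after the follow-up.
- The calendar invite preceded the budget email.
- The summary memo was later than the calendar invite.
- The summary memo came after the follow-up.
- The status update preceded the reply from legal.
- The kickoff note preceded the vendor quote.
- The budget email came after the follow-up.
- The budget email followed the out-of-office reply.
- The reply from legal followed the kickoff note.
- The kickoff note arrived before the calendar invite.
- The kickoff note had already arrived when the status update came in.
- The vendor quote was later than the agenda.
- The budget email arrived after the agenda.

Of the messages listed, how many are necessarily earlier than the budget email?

5

Directly stated before the budget email: the agenda, the calendar invite, the follow-up, and the out-of-office reply.
The kickoff note reaches the budget email via the kickoff note → the calendar invite → the budget email.
No chain forces the vendor quote (or any of the others) ahead of the budget email.
That's the agenda, the calendar invite, the follow-up, the kickoff note, and the out-of-office reply — 5 in all.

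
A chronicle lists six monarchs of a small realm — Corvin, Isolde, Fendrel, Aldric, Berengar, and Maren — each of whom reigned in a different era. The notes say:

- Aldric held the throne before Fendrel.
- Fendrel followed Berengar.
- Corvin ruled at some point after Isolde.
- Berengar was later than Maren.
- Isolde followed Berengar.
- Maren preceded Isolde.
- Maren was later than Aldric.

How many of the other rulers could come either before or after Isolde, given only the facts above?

Forced before Isolde: Aldric, Berengar, and Maren; forced after Isolde: Corvin.
That leaves Fendrel with no forced order relative to Isolde — 1.

1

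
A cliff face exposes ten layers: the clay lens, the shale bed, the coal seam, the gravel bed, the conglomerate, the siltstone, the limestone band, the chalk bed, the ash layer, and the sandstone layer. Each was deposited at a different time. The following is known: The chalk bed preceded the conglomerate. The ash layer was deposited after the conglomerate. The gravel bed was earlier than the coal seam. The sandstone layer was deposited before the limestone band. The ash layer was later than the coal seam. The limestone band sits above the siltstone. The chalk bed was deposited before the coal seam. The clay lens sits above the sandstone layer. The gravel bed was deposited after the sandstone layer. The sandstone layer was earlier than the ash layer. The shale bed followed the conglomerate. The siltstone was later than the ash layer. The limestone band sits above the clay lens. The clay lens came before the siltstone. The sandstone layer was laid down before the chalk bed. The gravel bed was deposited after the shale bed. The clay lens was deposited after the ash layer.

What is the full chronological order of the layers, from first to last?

the sandstone layer, the chalk bed, the conglomerate, the shale bed, the gravel bed, the coal seam, the ash layer, the clay lens, the siltstone, the limestone band

The constraints fix every adjacent pair, so only one ordering works:
the sandstone layer → the chalk bed → the conglomerate → the shale bed → the gravel bed → the coal seam → the ash layer → the clay lens → the siltstone → the limestone band.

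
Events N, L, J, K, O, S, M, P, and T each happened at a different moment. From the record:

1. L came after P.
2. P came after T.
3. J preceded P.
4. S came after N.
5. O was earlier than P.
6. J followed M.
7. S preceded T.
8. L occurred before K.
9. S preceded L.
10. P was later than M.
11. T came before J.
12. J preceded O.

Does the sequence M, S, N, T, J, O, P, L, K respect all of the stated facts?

no

The constraints require N before S, but in the proposed sequence S appears ahead of N. That one violation is enough.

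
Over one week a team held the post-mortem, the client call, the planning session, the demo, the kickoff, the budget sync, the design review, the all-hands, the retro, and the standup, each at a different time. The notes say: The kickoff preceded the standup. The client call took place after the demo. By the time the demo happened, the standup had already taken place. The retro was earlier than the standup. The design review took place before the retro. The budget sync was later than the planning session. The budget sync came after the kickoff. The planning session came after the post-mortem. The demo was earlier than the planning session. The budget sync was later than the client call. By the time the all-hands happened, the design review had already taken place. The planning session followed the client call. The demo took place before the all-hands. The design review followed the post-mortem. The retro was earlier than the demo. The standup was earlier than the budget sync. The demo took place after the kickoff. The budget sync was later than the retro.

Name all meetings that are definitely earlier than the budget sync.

Directly stated before the budget sync: the client call, the kickoff, the planning session, the retro, and the standup.
The demo reaches the budget sync via the demo → the planning session → the budget sync.
The design review reaches the budget sync via the design review → the retro → the budget sync.
The post-mortem reaches the budget sync via the post-mortem → the planning session → the budget sync.
No chain forces the all-hands ahead of the budget sync.

the client call, the demo, the design review, the kickoff, the planning session, the post-mortem, the retro, the standup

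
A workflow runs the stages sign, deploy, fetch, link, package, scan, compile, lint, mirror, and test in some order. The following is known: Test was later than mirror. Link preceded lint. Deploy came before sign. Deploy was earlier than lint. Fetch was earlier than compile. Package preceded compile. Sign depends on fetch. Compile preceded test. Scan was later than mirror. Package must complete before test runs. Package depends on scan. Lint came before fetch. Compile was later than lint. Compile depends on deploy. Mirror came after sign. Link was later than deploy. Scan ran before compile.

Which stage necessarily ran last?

test

Every other stage has a chain of constraints placing it before test, so test is last.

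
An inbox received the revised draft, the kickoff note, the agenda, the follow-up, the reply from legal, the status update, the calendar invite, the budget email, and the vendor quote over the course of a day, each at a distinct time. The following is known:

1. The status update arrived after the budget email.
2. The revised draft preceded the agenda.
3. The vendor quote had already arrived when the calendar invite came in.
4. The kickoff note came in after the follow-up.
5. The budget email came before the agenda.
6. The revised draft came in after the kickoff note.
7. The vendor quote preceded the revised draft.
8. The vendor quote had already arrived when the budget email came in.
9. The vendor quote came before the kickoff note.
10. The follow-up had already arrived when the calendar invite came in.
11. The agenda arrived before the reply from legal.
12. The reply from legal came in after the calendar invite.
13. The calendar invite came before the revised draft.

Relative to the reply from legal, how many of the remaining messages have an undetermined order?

1

Forced before the reply from legal: the agenda, the budget email, the calendar invite, the follow-up, the kickoff note, the revised draft, and the vendor quote.
That leaves the status update with no forced order relative to the reply from legal — 1.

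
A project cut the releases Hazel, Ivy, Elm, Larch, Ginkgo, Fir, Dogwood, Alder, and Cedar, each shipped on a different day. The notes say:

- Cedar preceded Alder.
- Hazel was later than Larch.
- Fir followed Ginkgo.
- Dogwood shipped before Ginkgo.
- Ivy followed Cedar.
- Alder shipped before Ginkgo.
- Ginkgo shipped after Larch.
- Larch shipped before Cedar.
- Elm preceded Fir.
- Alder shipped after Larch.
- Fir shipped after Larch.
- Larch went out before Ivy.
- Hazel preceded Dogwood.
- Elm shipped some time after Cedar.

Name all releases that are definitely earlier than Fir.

Alder, Cedar, Dogwood, Elm, Ginkgo, Hazel, Larch

Directly stated before Fir: Elm, Ginkgo, and Larch.
Alder reaches Fir via Alder → Ginkgo → Fir.
Cedar reaches Fir via Cedar → Elm → Fir.
Dogwood reaches Fir via Dogwood → Ginkgo → Fir.
Likewise Hazel reaches Fir by chaining the stated constraints.
No chain forces Ivy ahead of Fir.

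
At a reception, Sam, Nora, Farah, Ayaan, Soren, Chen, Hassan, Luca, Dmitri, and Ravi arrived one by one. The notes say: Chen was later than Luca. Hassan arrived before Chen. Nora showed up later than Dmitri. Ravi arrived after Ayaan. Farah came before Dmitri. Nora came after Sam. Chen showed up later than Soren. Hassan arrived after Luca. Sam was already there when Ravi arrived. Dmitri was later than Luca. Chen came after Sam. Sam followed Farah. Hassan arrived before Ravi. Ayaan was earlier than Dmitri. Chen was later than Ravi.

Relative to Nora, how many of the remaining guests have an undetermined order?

Forced before Nora: Ayaan, Dmitri, Farah, Luca, and Sam.
That leaves Chen, Hassan, Ravi, and Soren with no forced order relative to Nora — 4.

4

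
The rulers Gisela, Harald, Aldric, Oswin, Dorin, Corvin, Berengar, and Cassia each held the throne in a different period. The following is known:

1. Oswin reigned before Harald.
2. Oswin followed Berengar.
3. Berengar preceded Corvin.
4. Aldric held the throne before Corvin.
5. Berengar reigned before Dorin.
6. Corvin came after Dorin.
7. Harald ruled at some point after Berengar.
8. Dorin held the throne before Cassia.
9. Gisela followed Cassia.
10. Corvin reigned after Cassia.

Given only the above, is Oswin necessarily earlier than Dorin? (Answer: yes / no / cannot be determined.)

No chain of stated constraints runs from Oswin to Dorin, and none runs from Dorin to Oswin either.
So the relative order of Oswin and Dorin is not fixed by the given facts.

cannot be determined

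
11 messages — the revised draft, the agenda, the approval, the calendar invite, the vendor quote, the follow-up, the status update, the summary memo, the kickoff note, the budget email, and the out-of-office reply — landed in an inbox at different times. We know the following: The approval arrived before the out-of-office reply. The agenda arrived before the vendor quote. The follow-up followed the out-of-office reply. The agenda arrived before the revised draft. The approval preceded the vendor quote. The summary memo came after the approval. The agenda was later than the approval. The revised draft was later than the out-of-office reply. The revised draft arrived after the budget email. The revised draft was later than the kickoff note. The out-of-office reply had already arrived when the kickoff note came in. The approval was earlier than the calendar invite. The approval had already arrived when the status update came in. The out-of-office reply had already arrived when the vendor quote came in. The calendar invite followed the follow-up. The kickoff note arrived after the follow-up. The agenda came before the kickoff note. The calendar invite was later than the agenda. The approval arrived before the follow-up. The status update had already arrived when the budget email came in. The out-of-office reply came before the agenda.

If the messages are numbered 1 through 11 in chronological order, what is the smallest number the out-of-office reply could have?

2

The approval must come before the out-of-office reply — 1 forced predecessor.
Nothing else is forced ahead of the out-of-office reply, so its earliest slot is position 1 + 1 = 2.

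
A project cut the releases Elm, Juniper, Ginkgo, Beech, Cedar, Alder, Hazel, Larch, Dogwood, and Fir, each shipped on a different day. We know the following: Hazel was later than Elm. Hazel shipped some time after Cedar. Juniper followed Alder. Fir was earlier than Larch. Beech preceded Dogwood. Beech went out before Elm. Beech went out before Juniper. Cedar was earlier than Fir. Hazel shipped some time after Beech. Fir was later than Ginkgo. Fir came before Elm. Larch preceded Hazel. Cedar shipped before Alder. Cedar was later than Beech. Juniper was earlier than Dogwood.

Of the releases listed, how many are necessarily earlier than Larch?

Directly stated before Larch: Fir.
Beech reaches Larch via Beech → Cedar → Fir → Larch.
Cedar reaches Larch via Cedar → Fir → Larch.
Ginkgo reaches Larch via Ginkgo → Fir → Larch.
That's Beech, Cedar, Fir, and Ginkgo — 4 in all.

4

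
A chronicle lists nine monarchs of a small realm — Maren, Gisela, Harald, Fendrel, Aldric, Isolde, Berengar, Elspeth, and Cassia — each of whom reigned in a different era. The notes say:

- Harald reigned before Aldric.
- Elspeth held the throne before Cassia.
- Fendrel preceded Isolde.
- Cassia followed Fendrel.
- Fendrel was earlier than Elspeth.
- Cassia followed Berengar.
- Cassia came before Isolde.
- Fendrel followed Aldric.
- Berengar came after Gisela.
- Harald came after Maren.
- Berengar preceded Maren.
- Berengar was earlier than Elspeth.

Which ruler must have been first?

Gisela has a chain of constraints placing them before every other ruler, so Gisela must be first.

Gisela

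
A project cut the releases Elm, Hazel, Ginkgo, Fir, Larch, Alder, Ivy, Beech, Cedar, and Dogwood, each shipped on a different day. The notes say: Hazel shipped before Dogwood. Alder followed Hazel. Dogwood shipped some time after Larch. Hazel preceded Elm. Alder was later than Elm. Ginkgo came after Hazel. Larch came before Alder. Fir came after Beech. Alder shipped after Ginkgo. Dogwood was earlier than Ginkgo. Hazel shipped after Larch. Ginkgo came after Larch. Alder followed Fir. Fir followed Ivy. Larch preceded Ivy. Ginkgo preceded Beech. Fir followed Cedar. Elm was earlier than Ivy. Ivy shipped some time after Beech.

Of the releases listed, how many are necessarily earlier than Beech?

4

Directly stated before Beech: Ginkgo.
Dogwood reaches Beech via Dogwood → Ginkgo → Beech.
Hazel reaches Beech via Hazel → Ginkgo → Beech.
Larch reaches Beech via Larch → Ginkgo → Beech.
No chain forces Fir (or any of the others) ahead of Beech.
That's Dogwood, Ginkgo, Hazel, and Larch — 4 in all.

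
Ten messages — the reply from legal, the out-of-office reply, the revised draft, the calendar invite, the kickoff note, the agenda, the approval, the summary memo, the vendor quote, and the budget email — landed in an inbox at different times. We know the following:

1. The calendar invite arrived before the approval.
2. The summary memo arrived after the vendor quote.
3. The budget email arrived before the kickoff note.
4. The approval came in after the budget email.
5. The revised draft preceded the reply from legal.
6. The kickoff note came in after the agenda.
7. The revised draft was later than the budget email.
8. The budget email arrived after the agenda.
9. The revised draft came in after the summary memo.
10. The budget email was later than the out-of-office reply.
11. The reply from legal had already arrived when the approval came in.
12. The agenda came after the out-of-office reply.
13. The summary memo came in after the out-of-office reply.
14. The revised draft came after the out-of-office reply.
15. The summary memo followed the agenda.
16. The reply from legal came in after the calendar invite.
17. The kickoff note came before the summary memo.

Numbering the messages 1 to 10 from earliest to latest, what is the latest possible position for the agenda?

4

The agenda must come before the approval, the budget email, the kickoff note, the reply from legal, the revised draft, and the summary memo — 6 messages forced after it.
Everything else can be placed before the agenda in some valid order, so the agenda can sit as late as position 10 − 6 = 4.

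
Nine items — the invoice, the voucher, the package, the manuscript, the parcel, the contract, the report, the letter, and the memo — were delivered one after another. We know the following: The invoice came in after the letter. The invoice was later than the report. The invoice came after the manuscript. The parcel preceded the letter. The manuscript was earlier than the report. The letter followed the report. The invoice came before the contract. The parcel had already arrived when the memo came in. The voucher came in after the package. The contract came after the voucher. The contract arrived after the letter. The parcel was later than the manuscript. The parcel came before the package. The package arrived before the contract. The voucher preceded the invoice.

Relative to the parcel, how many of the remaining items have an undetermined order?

Forced before the parcel: the manuscript; forced after the parcel: the contract, the invoice, the letter, the memo, the package, and the voucher.
That leaves the report with no forced order relative to the parcel — 1.

1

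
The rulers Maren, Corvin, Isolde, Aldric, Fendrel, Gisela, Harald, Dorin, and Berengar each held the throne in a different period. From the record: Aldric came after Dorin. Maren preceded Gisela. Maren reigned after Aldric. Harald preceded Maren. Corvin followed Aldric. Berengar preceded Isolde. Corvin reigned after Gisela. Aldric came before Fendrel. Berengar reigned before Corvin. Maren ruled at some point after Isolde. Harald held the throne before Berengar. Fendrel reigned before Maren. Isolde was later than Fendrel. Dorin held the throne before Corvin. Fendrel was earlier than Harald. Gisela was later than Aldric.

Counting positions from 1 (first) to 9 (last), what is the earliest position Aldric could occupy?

Dorin must come before Aldric — 1 forced predecessor.
Nothing else is forced ahead of Aldric, so their earliest slot is position 1 + 1 = 2.

2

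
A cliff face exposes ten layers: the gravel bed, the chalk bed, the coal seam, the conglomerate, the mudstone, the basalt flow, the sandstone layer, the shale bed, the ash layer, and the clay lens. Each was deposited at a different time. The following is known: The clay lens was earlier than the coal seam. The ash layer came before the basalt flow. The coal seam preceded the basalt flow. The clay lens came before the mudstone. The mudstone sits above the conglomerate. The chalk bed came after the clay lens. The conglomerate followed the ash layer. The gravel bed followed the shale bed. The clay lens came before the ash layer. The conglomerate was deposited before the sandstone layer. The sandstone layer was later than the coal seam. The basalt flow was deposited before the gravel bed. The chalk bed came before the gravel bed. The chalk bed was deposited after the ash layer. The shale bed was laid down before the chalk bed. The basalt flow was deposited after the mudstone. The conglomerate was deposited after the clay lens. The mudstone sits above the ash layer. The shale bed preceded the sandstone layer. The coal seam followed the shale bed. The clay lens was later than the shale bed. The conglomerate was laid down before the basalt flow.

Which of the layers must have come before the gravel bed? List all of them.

Directly stated before the gravel bed: the basalt flow, the chalk bed, and the shale bed.
The ash layer reaches the gravel bed via the ash layer → the chalk bed → the gravel bed.
The clay lens reaches the gravel bed via the clay lens → the chalk bed → the gravel bed.
The coal seam reaches the gravel bed via the coal seam → the basalt flow → the gravel bed.
Likewise the conglomerate and the mudstone each reach the gravel bed by chaining the stated constraints.

the ash layer, the basalt flow, the chalk bed, the clay lens, the coal seam, the conglomerate, the mudstone, the shale bed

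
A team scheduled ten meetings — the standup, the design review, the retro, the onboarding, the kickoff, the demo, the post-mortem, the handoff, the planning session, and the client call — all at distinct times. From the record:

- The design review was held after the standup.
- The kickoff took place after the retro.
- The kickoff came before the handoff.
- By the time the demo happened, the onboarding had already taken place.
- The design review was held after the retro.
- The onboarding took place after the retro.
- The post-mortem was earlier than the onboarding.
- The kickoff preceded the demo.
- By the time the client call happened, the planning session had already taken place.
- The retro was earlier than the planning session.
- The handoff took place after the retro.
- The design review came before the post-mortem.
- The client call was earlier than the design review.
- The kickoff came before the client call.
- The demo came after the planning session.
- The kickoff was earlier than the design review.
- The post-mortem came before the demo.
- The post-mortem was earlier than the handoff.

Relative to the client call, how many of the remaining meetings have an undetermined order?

1

Forced before the client call: the kickoff, the planning session, and the retro; forced after the client call: the demo, the design review, the handoff, the onboarding, and the post-mortem.
That leaves the standup with no forced order relative to the client call — 1.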